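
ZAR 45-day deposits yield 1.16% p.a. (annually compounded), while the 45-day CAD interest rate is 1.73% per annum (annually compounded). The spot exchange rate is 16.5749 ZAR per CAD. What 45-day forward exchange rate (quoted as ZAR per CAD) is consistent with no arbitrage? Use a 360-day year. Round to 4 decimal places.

16.5633

T = 45/360 years.
ZAR accumulates by (1 + 0.0116)^(45/360) = 1.00144269.
CAD growth factor: (1 + 0.0173)^(45/360) = 1.00214631.
Forward (ZAR per CAD) = 16.5749 × 1.00144269 / 1.00214631 = 16.563263.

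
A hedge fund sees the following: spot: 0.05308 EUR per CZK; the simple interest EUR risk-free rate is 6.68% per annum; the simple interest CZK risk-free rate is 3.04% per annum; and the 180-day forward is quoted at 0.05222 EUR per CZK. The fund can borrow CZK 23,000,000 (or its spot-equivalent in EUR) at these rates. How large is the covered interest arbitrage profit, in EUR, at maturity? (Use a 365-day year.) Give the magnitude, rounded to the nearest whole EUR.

T = 180/365 years.
Invest the CZK and cover forward: 23,000,000 × 1.014991781 × 0.05222 = EUR 1,219,066.03.
Convert at spot and invest in EUR: 23,000,000 × 0.05308 × 1.032942466 = EUR 1,261,057.48.
The quoted forward undervalues CZK, so borrow CZK, convert to EUR at spot, deposit the EUR at 6.68%, and buy CZK forward at 0.05222 to cover the loan.
The gap between the two covered legs is EUR 41,991.

EUR 41,991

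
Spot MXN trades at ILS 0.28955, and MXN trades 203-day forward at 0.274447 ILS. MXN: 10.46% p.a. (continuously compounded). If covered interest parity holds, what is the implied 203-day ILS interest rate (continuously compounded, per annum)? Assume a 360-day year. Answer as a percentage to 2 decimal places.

0.96%

T = 203/360 years.
By CIP, F/S equals the ILS-to-MXN growth ratio: 0.274447/0.28955 = 0.9478398.
MXN growth factor: e^(0.1046×203/360) = 1.060757.
So the ILS growth factor = 1.0054277.
Take logs: ln 1.0054277 / (203/360) = 0.009599, so 0.96%.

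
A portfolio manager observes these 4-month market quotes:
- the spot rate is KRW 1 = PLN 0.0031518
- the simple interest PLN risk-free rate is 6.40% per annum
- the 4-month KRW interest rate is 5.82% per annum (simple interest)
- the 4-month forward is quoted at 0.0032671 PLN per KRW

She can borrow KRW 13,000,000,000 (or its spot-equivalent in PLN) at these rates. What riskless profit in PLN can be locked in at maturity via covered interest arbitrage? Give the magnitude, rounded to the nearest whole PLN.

PLN 1,448,763

T = 4/12 years.
Keep in KRW, deliver into the forward: 13,000,000,000·1.019400·0.0032671 = PLN 43,296,262.62.
Swap to PLN now, deposit: 13,000,000,000·0.0031518·1.0213333333 = PLN 41,847,499.20.
The quoted forward overvalues KRW, so borrow PLN, buy KRW at spot, deposit the KRW at 5.82%, and sell the proceeds forward at 0.0032671.
Arbitrage profit = |43,296,262.62 − 41,847,499.20| = PLN 1,448,763.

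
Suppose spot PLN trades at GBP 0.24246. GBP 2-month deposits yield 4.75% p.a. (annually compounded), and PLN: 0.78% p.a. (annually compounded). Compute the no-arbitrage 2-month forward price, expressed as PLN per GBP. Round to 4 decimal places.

T = 2/12 years.
GBP accumulates by (1 + 0.0475)^(2/12) = 1.0077644.
PLN accumulates by (1 + 0.0078)^(2/12) = 1.0012958.
So F = 0.24246 × 1.0077644 / 1.0012958 = 0.2440263 (GBP/PLN).
Invert for PLN per GBP: 1 / 0.2440263 = 4.0979.

4.0979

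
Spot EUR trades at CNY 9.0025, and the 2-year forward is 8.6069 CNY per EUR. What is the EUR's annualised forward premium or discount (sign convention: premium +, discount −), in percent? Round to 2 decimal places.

T = 2 years.
(F − S)/S = (8.6069 − 9.0025)/9.0025 = -0.0439433.
Annualise by dividing by T: -0.0439433 / 2 = -0.021972 → -2.20%.

-2.20%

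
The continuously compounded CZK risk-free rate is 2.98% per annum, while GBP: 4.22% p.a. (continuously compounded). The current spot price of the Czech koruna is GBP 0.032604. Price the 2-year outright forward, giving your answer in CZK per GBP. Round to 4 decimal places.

29.9198

T = 2 years.
GBP growth factor: e^(0.0422×2) = 1.08806403.
CZK accumulates by e^(0.0298×2) = 1.0614119.
Forward (GBP per CZK) = 0.032604 × 1.08806403 / 1.0614119 = 0.033422689.
Quoted the other way: 1/0.033422689 = 29.9198 CZK per GBP.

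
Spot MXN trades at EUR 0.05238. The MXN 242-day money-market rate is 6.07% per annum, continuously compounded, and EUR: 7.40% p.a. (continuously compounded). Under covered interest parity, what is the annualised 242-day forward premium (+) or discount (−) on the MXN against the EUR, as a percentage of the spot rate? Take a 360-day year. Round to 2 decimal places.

+1.34%

T = 242/360 years.
F = S · g_EUR/g_MXN = 0.05238 × 1.0510025/1.0416478 = 0.05285041.
Annualised premium = (F − S)/S × (1/T) = (0.05285041 − 0.05238)/0.05238 ÷ (242/360) = 1.34%.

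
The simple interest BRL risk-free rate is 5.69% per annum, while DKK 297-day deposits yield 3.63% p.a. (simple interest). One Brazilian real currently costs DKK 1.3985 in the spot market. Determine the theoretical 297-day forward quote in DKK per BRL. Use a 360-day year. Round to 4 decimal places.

T = 297/360 years.
Growth of 1 DKK over T: 1 + 0.0363×297/360 = 1.0299475.
BRL growth factor: 1 + 0.0569×297/360 = 1.0469425.
Forward (DKK per BRL) = 1.3985 × 1.0299475 / 1.0469425 = 1.375798.

1.3758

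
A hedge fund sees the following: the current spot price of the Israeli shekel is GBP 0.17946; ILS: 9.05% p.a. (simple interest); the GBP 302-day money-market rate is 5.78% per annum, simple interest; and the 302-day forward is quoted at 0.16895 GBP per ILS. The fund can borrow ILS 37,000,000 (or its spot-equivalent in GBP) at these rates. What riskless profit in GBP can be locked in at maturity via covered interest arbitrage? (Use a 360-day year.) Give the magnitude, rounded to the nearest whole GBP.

T = 302/360 years.
Keep in ILS, deliver into the forward: 37,000,000·1.075919444·0.16895 = GBP 6,725,733.83.
Swap to GBP now, deposit: 37,000,000·0.17946·1.048487778 = GBP 6,961,979.82.
The quoted forward undervalues ILS, so borrow ILS, convert to GBP at spot, deposit the GBP at 5.78%, and buy ILS forward at 0.16895 to cover the loan.
Profit = 6,961,979.82 − 6,725,733.83 = GBP 236,246.

GBP 236,246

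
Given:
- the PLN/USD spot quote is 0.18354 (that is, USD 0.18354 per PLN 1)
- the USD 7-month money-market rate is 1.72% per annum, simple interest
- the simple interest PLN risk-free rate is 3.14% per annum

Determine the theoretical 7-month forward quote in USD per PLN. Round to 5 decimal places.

T = 7/12 years.
Growth of 1 USD over T: 1 + 0.0172×7/12 = 1.0100333.
PLN accumulates by 1 + 0.0314×7/12 = 1.0183167.
CIP: F = S · (grow USD)/(grow PLN) = 0.18354 × 1.0100333/1.0183167 = 0.1820470 USD per PLN.

0.18205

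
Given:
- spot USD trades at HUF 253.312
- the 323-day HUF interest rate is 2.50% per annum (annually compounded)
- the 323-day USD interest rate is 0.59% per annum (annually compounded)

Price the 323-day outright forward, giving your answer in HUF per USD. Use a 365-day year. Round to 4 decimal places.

T = 323/365 years.
Growth of 1 HUF over T: (1 + 0.0250)^(323/365) = 1.022091758.
USD accumulates by (1 + 0.0059)^(323/365) = 1.005219327.
So F = 253.312 × 1.022091758 / 1.005219327 = 257.563798 (HUF/USD).

257.5638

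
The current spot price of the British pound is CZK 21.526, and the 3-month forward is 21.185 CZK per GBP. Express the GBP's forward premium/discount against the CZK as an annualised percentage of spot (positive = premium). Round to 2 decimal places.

-6.34%

T = 3/12 years.
(F − S)/S = (21.185 − 21.526)/21.526 = -0.0158413.
×(1/T) gives -6.34% p.a.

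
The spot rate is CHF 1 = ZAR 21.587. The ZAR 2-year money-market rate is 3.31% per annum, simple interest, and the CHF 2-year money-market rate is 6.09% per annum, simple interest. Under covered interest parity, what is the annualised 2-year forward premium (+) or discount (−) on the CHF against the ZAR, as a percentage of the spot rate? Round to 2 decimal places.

T = 2 years.
No-arbitrage forward: 21.587 × 1.066200 / 1.121800 = 20.517079 ZAR/CHF.
(F − S)/S ÷ T = (20.517079 − 21.587)/21.587/2 = -0.024782 → -2.48%.

-2.48%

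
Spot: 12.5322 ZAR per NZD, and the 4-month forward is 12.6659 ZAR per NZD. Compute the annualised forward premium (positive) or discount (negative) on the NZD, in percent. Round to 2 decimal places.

T = 4/12 years.
Period premium: (12.6659 − 12.5322)/12.5322 = 0.0106685.
Annualise by dividing by T: 0.0106685 / (4/12) = 0.032005 → 3.20%.

+3.20%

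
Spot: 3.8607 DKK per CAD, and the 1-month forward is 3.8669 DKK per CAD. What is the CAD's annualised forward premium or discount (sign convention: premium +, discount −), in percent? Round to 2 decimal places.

T = 1/12 years.
(F − S)/S = (3.8669 − 3.8607)/3.8607 = 0.0016059.
×(1/T) gives 1.93% p.a.

+1.93%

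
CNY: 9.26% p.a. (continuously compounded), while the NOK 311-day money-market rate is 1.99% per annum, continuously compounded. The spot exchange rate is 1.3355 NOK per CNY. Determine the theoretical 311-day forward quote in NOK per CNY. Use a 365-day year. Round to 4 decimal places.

1.2553

T = 311/365 years.
NOK accumulates by e^(0.0199×311/365) = 1.0171005.
CNY growth factor: e^(0.0926×311/365) = 1.0820964.
CIP: F = S · (grow NOK)/(grow CNY) = 1.3355 × 1.0171005/1.0820964 = 1.255283 NOK per CNY.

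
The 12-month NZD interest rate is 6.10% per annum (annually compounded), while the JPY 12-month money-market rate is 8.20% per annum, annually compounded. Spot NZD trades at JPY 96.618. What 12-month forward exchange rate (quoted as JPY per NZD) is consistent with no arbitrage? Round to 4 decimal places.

T = 1 year.
Growth of 1 JPY over T: (1 + 0.0820)^1 = 1.082000.
NZD accumulates by (1 + 0.0610)^1 = 1.061000.
Forward (JPY per NZD) = 96.618 × 1.082000 / 1.061000 = 98.530326.

98.5303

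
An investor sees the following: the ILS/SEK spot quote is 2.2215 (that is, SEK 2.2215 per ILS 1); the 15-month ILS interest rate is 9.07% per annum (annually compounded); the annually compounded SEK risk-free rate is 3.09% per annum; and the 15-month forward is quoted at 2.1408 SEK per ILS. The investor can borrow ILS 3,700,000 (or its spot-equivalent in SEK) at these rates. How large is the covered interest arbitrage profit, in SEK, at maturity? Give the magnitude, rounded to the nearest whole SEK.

T = 15/12 years.
Route A — deposit ILS, sell forward: 3,700,000 × 1.114632345 × 2.1408 = SEK 8,828,958.22.
Route B — convert at spot, deposit SEK: 3,700,000 × 2.2215 × 1.038773052 = SEK 8,538,247.04.
The quoted forward overvalues ILS, so borrow SEK, buy ILS at spot, deposit the ILS at 9.07%, and sell the proceeds forward at 2.1408.
The gap between the two covered legs is SEK 290,711.

SEK 290,711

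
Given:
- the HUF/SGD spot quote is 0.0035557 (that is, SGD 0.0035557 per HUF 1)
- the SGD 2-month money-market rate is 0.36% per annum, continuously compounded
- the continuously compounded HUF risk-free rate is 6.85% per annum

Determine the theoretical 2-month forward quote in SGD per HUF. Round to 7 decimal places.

T = 2/12 years.
SGD accumulates by e^(0.0036×2/12) = 1.0006002.
HUF growth factor: e^(0.0685×2/12) = 1.0114821.
So F = 0.0035557 × 1.0006002 / 1.0114821 = 0.003517446 (SGD/HUF).

0.0035174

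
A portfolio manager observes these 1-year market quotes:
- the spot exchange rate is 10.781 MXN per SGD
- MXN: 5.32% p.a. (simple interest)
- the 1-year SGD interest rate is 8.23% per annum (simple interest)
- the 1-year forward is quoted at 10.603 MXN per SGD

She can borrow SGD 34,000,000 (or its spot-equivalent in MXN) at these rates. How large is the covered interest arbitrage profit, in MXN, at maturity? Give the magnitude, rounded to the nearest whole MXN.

MXN 4,116,642

T = 1 year.
Route A — deposit SGD, sell forward: 34,000,000 × 1.082300 × 10.603 = MXN 390,171,314.60.
Route B — convert at spot, deposit MXN: 34,000,000 × 10.781 × 1.053200 = MXN 386,054,672.80.
The quoted forward overvalues SGD, so borrow MXN, buy SGD at spot, deposit the SGD at 8.23%, and sell the proceeds forward at 10.603.
The gap between the two covered legs is MXN 4,116,642.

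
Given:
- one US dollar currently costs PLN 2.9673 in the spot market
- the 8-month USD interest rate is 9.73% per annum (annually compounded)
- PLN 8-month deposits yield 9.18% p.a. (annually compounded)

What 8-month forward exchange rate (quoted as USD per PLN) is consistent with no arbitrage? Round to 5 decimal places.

T = 8/12 years.
PLN accumulates by (1 + 0.0918)^(8/12) = 1.0602999.
Growth of 1 USD over T: (1 + 0.0973)^(8/12) = 1.0638578.
Forward (PLN per USD) = 2.9673 × 1.0602999 / 1.0638578 = 2.957376.
Quoted the other way: 1/2.957376 = 0.33814 USD per PLN.

0.33814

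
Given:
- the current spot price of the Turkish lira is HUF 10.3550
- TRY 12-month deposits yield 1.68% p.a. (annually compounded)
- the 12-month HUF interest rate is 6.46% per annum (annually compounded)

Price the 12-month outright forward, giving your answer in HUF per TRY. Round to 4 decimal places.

10.8418

T = 1 year.
HUF accumulates by (1 + 0.0646)^1 = 1.064600.
TRY accumulates by (1 + 0.0168)^1 = 1.016800.
Forward (HUF per TRY) = 10.355 × 1.064600 / 1.016800 = 10.841791.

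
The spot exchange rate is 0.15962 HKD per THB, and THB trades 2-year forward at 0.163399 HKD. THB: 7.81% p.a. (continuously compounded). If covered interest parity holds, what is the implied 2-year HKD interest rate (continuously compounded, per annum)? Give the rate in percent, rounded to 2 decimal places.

T = 2 years.
CIP gives F = S · g_HKD/g_THB, so g_HKD/g_THB = 0.163399/0.15962 = 1.0236750.
THB growth factor: e^(0.0781×2) = 1.169060.
Hence g_HKD = 1.1967375.
r = ln(1.1967375)/2 = 0.089800 → 8.98%.

8.98%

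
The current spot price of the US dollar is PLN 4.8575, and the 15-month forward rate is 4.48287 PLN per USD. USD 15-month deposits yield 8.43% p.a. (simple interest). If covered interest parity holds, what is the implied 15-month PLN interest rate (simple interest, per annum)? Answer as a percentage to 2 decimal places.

1.61%

T = 15/12 years.
F/S = 4.48287/4.8575 = 0.9228760 = (growth of PLN) / (growth of USD).
The USD side grows by 1 + 0.0843×15/12 = 1.105375.
So the PLN growth factor = 1.0201241.
(1.0201241 − 1)/T = 0.016099, i.e. 1.61%.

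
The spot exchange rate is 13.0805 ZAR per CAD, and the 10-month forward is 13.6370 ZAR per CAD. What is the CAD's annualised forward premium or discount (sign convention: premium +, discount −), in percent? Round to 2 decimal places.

+5.11%

T = 10/12 years.
(F − S)/S = (13.6370 − 13.0805)/13.0805 = 0.0425442.
×(1/T) gives 5.11% p.a.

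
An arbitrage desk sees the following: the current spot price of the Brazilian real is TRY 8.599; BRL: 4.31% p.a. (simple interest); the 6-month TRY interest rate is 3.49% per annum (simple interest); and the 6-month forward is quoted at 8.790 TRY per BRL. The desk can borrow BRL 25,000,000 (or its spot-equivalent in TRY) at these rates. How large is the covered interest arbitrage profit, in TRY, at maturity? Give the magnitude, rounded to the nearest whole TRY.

TRY 5,759,299

T = 6/12 years.
Invest the BRL and cover forward: 25,000,000 × 1.021550 × 8.790 = TRY 224,485,612.50.
Convert at spot and invest in TRY: 25,000,000 × 8.599 × 1.017450 = TRY 218,726,313.75.
The quoted forward overvalues BRL, so borrow TRY, buy BRL at spot, deposit the BRL at 4.31%, and sell the proceeds forward at 8.790.
Profit = 224,485,612.50 − 218,726,313.75 = TRY 5,759,299.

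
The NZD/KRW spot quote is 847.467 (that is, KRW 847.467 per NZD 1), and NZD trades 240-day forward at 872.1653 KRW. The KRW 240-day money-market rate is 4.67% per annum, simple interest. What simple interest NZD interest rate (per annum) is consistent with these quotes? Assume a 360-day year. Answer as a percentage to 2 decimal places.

0.29%

T = 240/360 years.
F/S = 872.1653/847.467 = 1.0291437 = (growth of KRW) / (growth of NZD).
The KRW side grows by 1 + 0.0467×240/360 = 1.0311333.
That pins the NZD growth at 1.0019333.
r = (1.0019333 − 1)/(240/360) = 0.002900 → 0.29%.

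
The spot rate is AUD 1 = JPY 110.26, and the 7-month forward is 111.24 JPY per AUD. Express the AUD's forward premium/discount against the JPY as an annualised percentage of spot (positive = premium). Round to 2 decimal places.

+1.52%

T = 7/12 years.
(F − S)/S = (111.24 − 110.26)/110.26 = 0.0088881.
Per annum: 0.0088881 / (7/12) = 0.015237 = 1.52%.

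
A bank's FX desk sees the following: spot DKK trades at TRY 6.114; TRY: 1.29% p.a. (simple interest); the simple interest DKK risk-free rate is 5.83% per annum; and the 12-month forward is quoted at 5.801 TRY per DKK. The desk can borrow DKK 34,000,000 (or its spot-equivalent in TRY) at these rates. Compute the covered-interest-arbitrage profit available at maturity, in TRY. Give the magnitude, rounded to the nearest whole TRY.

TRY 1,824,858

T = 1 year.
Invest the DKK and cover forward: 34,000,000 × 1.058300 × 5.801 = TRY 208,732,742.20.
Convert at spot and invest in TRY: 34,000,000 × 6.114 × 1.012900 = TRY 210,557,600.40.
The quoted forward undervalues DKK, so borrow DKK, convert to TRY at spot, deposit the TRY at 1.29%, and buy DKK forward at 5.801 to cover the loan.
Profit = 210,557,600.40 − 208,732,742.20 = TRY 1,824,858.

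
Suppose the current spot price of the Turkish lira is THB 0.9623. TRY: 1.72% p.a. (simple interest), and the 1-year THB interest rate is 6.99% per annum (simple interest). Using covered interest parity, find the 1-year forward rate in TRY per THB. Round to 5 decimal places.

0.98799

T = 1 year.
THB accumulates by 1 + 0.0699×1 = 1.069900.
Growth of 1 TRY over T: 1 + 0.0172×1 = 1.017200.
CIP: F = S · (grow THB)/(grow TRY) = 0.9623 × 1.069900/1.017200 = 1.012156 THB per TRY.
Quoted the other way: 1/1.012156 = 0.98799 TRY per THB.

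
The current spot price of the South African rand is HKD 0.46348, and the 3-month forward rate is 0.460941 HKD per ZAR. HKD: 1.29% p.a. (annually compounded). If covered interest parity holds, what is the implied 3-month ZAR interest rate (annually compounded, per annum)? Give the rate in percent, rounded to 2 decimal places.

T = 3/12 years.
F/S = 0.460941/0.46348 = 0.9945219 = (growth of HKD) / (growth of ZAR).
HKD growth factor: (1 + 0.0129)^(3/12) = 1.0032095.
Hence g_ZAR = 1.0087355.
r = 1.0087355^(12/3) − 1 = 0.035403 → 3.54%.

3.54%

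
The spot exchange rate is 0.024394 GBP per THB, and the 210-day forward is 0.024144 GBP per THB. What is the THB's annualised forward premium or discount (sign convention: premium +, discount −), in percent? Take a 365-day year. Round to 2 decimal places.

T = 210/365 years.
Period premium: (0.024144 − 0.024394)/0.024394 = -0.0102484.
Annualise by dividing by T: -0.0102484 / (210/365) = -0.017813 → -1.78%.

-1.78%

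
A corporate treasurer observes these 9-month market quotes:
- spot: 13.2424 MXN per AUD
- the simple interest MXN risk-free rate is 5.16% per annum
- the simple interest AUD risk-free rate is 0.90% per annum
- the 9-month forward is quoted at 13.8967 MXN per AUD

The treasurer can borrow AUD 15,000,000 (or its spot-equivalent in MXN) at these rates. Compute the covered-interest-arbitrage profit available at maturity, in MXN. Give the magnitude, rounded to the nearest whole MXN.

T = 9/12 years.
Invest the AUD and cover forward: 15,000,000 × 1.006750 × 13.8967 = MXN 209,857,540.88.
Convert at spot and invest in MXN: 15,000,000 × 13.2424 × 1.038700 = MXN 206,323,213.20.
The quoted forward overvalues AUD, so borrow MXN, buy AUD at spot, deposit the AUD at 0.90%, and sell the proceeds forward at 13.8967.
Profit = 209,857,540.88 − 206,323,213.20 = MXN 3,534,328.

MXN 3,534,328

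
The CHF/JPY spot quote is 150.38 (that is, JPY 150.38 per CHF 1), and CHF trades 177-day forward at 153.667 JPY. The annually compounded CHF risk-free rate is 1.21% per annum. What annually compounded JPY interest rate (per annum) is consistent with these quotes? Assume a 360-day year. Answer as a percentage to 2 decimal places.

T = 177/360 years.
CIP gives F = S · g_JPY/g_CHF, so g_JPY/g_CHF = 153.667/150.38 = 1.0218580.
CHF growth factor: (1 + 0.0121)^(177/360) = 1.005931.
So the JPY growth factor = 1.0279186.
Annualise: 1.0279186^(360/177) − 1 = 0.057603 = 5.76%.

5.76%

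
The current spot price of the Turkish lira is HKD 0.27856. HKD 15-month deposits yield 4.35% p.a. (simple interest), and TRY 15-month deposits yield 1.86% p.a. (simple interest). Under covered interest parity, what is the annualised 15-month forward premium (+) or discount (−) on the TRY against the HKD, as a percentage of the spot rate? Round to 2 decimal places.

T = 15/12 years.
No-arbitrage forward: 0.27856 × 1.054375 / 1.023250 = 0.28703318 HKD/TRY.
Annualised premium = (F − S)/S × (1/T) = (0.28703318 − 0.27856)/0.27856 ÷ (15/12) = 2.43%.

+2.43%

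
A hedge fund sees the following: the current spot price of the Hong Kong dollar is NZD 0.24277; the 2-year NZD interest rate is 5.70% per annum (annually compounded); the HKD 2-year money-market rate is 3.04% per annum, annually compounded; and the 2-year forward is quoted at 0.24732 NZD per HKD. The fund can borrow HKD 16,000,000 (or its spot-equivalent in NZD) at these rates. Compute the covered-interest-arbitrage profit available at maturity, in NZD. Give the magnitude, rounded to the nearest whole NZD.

NZD 138,383

T = 2 years.
Route A — deposit HKD, sell forward: 16,000,000 × 1.06172416 × 0.24732 = NZD 4,201,369.91.
Route B — convert at spot, deposit NZD: 16,000,000 × 0.24277 × 1.117249 = NZD 4,339,752.64.
The quoted forward undervalues HKD, so borrow HKD, convert to NZD at spot, deposit the NZD at 5.70%, and buy HKD forward at 0.24732 to cover the loan.
Profit = 4,339,752.64 − 4,201,369.91 = NZD 138,383.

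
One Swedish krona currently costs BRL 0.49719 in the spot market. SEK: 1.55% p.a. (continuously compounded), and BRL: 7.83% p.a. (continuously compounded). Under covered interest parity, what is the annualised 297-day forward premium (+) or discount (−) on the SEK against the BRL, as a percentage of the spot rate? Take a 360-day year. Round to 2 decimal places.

T = 297/360 years.
CIP forward (BRL per SEK) = 0.49719 × 1.0667296/1.0128696 = 0.52362840.
Annualised premium = (F − S)/S × (1/T) = (0.52362840 − 0.49719)/0.49719 ÷ (297/360) = 6.45%.

+6.45%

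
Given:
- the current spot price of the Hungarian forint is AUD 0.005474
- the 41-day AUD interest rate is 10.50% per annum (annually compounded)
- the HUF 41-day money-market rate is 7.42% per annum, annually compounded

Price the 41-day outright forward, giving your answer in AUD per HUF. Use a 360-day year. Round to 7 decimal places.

0.0054917

T = 41/360 years.
AUD growth factor: (1 + 0.1050)^(41/360) = 1.0114362.
HUF growth factor: (1 + 0.0742)^(41/360) = 1.008185.
Forward (AUD per HUF) = 0.005474 × 1.0114362 / 1.008185 = 0.005491653.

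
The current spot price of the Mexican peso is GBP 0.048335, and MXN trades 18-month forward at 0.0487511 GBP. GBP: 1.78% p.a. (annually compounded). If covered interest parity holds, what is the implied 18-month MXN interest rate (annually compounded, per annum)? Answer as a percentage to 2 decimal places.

1.20%

T = 18/12 years.
CIP gives F = S · g_GBP/g_MXN, so g_GBP/g_MXN = 0.0487511/0.048335 = 1.0086087.
The GBP side grows by (1 + 0.0178)^(18/12) = 1.0268185.
That pins the MXN growth at 1.0180544.
Annualise: 1.0180544^(12/18) − 1 = 0.012000 = 1.20%.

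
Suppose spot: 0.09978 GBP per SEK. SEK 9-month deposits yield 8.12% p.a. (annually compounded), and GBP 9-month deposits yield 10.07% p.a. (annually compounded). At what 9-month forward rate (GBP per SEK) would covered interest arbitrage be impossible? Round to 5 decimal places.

T = 9/12 years.
GBP accumulates by (1 + 0.1007)^(9/12) = 1.0746121.
Growth of 1 SEK over T: (1 + 0.0812)^(9/12) = 1.0603019.
CIP: F = S · (grow GBP)/(grow SEK) = 0.09978 × 1.0746121/1.0603019 = 0.1011267 GBP per SEK.

0.10113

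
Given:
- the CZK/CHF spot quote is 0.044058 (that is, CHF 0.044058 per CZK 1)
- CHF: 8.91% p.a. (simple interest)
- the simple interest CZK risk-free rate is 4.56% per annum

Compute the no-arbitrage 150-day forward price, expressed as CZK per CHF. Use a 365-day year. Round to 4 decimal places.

T = 150/365 years.
Growth of 1 CHF over T: 1 + 0.0891×150/365 = 1.03661644.
CZK growth factor: 1 + 0.0456×150/365 = 1.01873973.
CIP: F = S · (grow CHF)/(grow CZK) = 0.044058 × 1.03661644/1.01873973 = 0.044831124 CHF per CZK.
Quoted the other way: 1/0.044831124 = 22.3059 CZK per CHF.

22.3059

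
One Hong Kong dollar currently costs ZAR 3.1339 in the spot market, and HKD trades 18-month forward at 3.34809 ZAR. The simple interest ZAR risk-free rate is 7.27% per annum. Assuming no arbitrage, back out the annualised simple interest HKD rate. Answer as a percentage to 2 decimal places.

T = 18/12 years.
CIP gives F = S · g_ZAR/g_HKD, so g_ZAR/g_HKD = 3.34809/3.1339 = 1.0683462.
ZAR growth factor: 1 + 0.0727×18/12 = 1.109050.
So the HKD growth factor = 1.0380998.
r = (1.0380998 − 1)/(18/12) = 0.025400 → 2.54%.

2.54%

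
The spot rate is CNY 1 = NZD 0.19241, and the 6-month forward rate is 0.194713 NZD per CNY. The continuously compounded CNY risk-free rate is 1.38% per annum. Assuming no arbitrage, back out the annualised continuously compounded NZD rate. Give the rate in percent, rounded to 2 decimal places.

T = 6/12 years.
F/S = 0.194713/0.19241 = 1.0119692 = (growth of NZD) / (growth of CNY).
CNY growth factor: e^(0.0138×6/12) = 1.0069239.
That pins the NZD growth at 1.018976.
r = ln(1.018976)/(6/12) = 0.037596 → 3.76%.

3.76%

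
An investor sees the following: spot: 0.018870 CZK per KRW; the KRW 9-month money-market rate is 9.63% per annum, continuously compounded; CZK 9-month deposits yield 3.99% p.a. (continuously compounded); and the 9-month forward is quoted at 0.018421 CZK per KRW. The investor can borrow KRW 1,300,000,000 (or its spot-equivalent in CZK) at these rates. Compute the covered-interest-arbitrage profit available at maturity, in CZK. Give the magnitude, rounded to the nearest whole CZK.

CZK 464,701

T = 9/12 years.
Keep in KRW, deliver into the forward: 1,300,000,000·1.0748971687·0.018421 = CZK 25,740,884.97.
Swap to CZK now, deposit: 1,300,000,000·0.018870·1.0303772528 = CZK 25,276,184.39.
The quoted forward overvalues KRW, so borrow CZK, buy KRW at spot, deposit the KRW at 9.63%, and sell the proceeds forward at 0.018421.
Arbitrage profit = |25,740,884.97 − 25,276,184.39| = CZK 464,701.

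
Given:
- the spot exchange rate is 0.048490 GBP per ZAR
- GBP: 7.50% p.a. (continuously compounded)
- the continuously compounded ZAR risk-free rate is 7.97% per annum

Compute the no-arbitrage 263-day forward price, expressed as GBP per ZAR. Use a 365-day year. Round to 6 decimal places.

T = 263/365 years.
GBP growth factor: e^(0.0750×263/365) = 1.055528.
ZAR accumulates by e^(0.0797×263/365) = 1.0591087.
CIP: F = S · (grow GBP)/(grow ZAR) = 0.04849 × 1.055528/1.0591087 = 0.04832606 GBP per ZAR.

0.048326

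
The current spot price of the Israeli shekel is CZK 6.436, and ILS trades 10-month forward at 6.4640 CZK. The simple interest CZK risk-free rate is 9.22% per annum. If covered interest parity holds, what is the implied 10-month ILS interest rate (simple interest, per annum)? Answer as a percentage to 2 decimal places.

8.66%

T = 10/12 years.
F/S = 6.464/6.436 = 1.0043505 = (growth of CZK) / (growth of ILS).
CZK growth factor: 1 + 0.0922×10/12 = 1.0768333.
Hence g_ILS = 1.0721688.
(1.0721688 − 1)/T = 0.086603, i.e. 8.66%.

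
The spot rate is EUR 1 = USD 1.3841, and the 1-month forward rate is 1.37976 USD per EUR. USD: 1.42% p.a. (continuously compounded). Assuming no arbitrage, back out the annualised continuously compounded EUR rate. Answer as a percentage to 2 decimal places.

5.19%

T = 1/12 years.
By CIP, F/S equals the USD-to-EUR growth ratio: 1.37976/1.3841 = 0.9968644.
The USD side grows by e^(0.0142×1/12) = 1.001184.
Hence g_EUR = 1.0043332.
r = ln(1.0043332)/(1/12) = 0.051886 → 5.19%.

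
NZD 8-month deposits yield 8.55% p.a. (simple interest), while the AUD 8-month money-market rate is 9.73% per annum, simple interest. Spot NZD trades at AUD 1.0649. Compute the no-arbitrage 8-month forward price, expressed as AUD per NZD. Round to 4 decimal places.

1.0728

T = 8/12 years.
AUD accumulates by 1 + 0.0973×8/12 = 1.0648667.
NZD growth factor: 1 + 0.0855×8/12 = 1.057000.
Forward (AUD per NZD) = 1.0649 × 1.0648667 / 1.057000 = 1.072825.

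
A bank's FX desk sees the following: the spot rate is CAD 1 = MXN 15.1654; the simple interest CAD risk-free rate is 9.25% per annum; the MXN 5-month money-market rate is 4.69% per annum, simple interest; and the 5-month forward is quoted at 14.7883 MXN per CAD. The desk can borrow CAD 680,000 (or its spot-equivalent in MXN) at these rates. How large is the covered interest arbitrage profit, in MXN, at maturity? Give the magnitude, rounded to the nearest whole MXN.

MXN 70,374

T = 5/12 years.
Invest the CAD and cover forward: 680,000 × 1.0385416667 × 14.7883 = MXN 10,443,620.70.
Convert at spot and invest in MXN: 680,000 × 15.1654 × 1.0195416667 = MXN 10,513,994.89.
The quoted forward undervalues CAD, so borrow CAD, convert to MXN at spot, deposit the MXN at 4.69%, and buy CAD forward at 14.7883 to cover the loan.
Arbitrage profit = |10,443,620.70 − 10,513,994.89| = MXN 70,374.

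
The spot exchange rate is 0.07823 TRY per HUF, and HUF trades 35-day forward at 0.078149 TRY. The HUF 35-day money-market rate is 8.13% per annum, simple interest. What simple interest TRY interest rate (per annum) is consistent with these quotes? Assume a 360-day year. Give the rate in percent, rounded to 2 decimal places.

7.06%

T = 35/360 years.
F/S = 0.078149/0.07823 = 0.9989646 = (growth of TRY) / (growth of HUF).
The HUF side grows by 1 + 0.0813×35/360 = 1.0079042.
That pins the TRY growth at 1.0068606.
r = (1.0068606 − 1)/(35/360) = 0.070566 → 7.06%.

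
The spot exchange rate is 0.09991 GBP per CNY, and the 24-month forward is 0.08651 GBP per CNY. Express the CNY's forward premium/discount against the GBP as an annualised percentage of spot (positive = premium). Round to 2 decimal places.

-6.71%

T = 2 years.
(F − S)/S = (0.08651 − 0.09991)/0.09991 = -0.1341207.
Per annum: -0.1341207 / 2 = -0.067060 = -6.71%.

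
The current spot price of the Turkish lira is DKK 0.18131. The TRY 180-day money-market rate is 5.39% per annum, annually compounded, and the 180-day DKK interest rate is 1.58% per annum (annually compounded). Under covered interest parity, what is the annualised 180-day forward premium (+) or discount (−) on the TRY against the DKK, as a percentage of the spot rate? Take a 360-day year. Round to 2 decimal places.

T = 180/360 years.
CIP forward (DKK per TRY) = 0.18131 × 1.007869/1.0265963 = 0.17800252.
Annualised premium = (F − S)/S × (1/T) = (0.17800252 − 0.18131)/0.18131 ÷ (180/360) = -3.65%.

-3.65%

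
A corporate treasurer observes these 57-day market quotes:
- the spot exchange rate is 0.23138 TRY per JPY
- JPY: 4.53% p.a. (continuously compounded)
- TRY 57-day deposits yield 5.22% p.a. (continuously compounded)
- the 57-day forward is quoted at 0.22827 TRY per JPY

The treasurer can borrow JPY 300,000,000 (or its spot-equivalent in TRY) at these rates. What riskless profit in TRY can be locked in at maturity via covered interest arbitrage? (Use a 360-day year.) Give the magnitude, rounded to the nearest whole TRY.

TRY 1,016,138

T = 57/360 years.
Invest the JPY and cover forward: 300,000,000 × 1.007198284 × 0.22827 = TRY 68,973,945.69.
Convert at spot and invest in TRY: 300,000,000 × 0.23138 × 1.0082992494 = TRY 69,990,084.10.
The quoted forward undervalues JPY, so borrow JPY, convert to TRY at spot, deposit the TRY at 5.22%, and buy JPY forward at 0.22827 to cover the loan.
Profit = 69,990,084.10 − 68,973,945.69 = TRY 1,016,138.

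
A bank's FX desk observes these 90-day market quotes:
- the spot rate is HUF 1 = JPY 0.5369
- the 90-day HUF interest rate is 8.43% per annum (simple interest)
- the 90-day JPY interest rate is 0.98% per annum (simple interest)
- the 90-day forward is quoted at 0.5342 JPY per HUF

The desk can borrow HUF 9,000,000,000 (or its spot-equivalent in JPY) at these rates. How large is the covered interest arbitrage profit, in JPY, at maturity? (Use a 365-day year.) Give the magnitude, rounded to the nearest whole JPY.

T = 90/365 years.
Route A — deposit HUF, sell forward: 9,000,000,000 × 1.02078630137 × 0.5342 = JPY 4,907,736,379.73.
Route B — convert at spot, deposit JPY: 9,000,000,000 × 0.5369 × 1.002416438356 = JPY 4,843,776,471.78.
The quoted forward overvalues HUF, so borrow JPY, buy HUF at spot, deposit the HUF at 8.43%, and sell the proceeds forward at 0.5342.
The gap between the two covered legs is JPY 63,959,908.

JPY 63,959,908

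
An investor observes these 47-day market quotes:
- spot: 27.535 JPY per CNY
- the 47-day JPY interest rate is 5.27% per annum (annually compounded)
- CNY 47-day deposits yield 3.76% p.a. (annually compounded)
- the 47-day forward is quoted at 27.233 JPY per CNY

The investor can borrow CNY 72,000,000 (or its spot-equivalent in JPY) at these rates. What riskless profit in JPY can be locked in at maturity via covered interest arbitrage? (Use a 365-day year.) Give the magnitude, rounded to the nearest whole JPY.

T = 47/365 years.
Invest the CNY and cover forward: 72,000,000 × 1.004764152767 × 27.233 = JPY 1,970,117,436.41.
Convert at spot and invest in JPY: 72,000,000 × 27.535 × 1.006635175439 = JPY 1,995,674,368.01.
The quoted forward undervalues CNY, so borrow CNY, convert to JPY at spot, deposit the JPY at 5.27%, and buy CNY forward at 27.233 to cover the loan.
Profit = 1,995,674,368.01 − 1,970,117,436.41 = JPY 25,556,932.

JPY 25,556,932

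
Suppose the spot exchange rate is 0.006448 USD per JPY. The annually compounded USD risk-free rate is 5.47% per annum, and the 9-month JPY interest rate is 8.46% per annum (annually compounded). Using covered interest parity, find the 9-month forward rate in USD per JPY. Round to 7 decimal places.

0.0063142

T = 9/12 years.
USD growth factor: (1 + 0.0547)^(9/12) = 1.0407507.
Growth of 1 JPY over T: (1 + 0.0846)^(9/12) = 1.0628016.
So F = 0.006448 × 1.0407507 / 1.0628016 = 0.006314218 (USD/JPY).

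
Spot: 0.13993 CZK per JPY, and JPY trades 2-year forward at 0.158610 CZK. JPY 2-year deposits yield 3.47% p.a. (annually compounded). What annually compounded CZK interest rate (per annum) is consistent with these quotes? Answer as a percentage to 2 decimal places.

10.16%

T = 2 years.
F/S = 0.15861/0.13993 = 1.1334953 = (growth of CZK) / (growth of JPY).
The JPY side grows by (1 + 0.0347)^2 = 1.0706041.
Hence g_CZK = 1.2135247.
r = 1.2135247^(1/2) − 1 = 0.101601 → 10.16%.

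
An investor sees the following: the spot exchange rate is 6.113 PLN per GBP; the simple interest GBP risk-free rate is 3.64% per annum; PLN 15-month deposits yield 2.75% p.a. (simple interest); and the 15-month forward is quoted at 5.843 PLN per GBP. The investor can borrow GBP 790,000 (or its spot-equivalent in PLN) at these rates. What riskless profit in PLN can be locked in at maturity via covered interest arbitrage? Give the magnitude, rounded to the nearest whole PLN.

T = 15/12 years.
Route A — deposit GBP, sell forward: 790,000 × 1.045500 × 5.843 = PLN 4,825,996.64.
Route B — convert at spot, deposit PLN: 790,000 × 6.113 × 1.034375 = PLN 4,995,276.16.
The quoted forward undervalues GBP, so borrow GBP, convert to PLN at spot, deposit the PLN at 2.75%, and buy GBP forward at 5.843 to cover the loan.
The gap between the two covered legs is PLN 169,280.

PLN 169,280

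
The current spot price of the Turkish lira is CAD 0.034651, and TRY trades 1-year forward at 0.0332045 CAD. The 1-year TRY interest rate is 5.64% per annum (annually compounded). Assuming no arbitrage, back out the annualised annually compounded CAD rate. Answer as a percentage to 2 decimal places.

T = 1 year.
By CIP, F/S equals the CAD-to-TRY growth ratio: 0.0332045/0.034651 = 0.9582552.
TRY growth factor: (1 + 0.0564)^1 = 1.056400.
That pins the CAD growth at 1.0123008.
Annualise: 1.0123008^(1/1) − 1 = 0.012301 = 1.23%.

1.23%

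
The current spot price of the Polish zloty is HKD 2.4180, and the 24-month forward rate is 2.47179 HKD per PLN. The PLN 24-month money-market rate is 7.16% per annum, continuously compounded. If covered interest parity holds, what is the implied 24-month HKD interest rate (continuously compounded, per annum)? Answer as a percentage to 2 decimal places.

8.26%

T = 2 years.
CIP gives F = S · g_HKD/g_PLN, so g_HKD/g_PLN = 2.47179/2.418 = 1.0222457.
The PLN side grows by e^(0.0716×2) = 1.1539606.
That pins the HKD growth at 1.1796313.
r = ln(1.1796313)/2 = 0.082601 → 8.26%.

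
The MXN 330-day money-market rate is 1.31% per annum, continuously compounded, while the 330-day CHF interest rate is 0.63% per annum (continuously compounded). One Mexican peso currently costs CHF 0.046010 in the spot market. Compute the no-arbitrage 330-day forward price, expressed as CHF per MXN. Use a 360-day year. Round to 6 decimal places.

0.045724

T = 330/360 years.
Growth of 1 CHF over T: e^(0.0063×330/360) = 1.0057917.
MXN growth factor: e^(0.0131×330/360) = 1.0120807.
Forward (CHF per MXN) = 0.04601 × 1.0057917 / 1.0120807 = 0.04572410.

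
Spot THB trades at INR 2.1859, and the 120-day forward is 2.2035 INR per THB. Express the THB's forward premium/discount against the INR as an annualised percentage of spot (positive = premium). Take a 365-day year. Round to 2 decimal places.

+2.45%

T = 120/365 years.
THB trades forward at +0.80516% vs spot over the period.
×(1/T) gives 2.45% p.a.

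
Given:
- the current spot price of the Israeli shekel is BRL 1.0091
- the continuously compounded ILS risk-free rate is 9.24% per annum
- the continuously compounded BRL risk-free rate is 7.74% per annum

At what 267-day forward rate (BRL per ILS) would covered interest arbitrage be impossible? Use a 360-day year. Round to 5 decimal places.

0.99794

T = 267/360 years.
Growth of 1 BRL over T: e^(0.0774×267/360) = 1.0590847.
ILS growth factor: e^(0.0924×267/360) = 1.0709328.
CIP: F = S · (grow BRL)/(grow ILS) = 1.0091 × 1.0590847/1.0709328 = 0.9979360 BRL per ILS.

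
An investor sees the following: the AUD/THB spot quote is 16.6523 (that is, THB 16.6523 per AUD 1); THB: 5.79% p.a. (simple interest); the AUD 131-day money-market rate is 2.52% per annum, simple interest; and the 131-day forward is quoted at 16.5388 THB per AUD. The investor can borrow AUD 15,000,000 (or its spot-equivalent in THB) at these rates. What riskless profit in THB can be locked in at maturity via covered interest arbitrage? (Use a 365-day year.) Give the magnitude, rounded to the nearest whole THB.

T = 131/365 years.
Invest the AUD and cover forward: 15,000,000 × 1.00904438356 × 16.5388 = THB 250,325,748.76.
Convert at spot and invest in THB: 15,000,000 × 16.6523 × 1.02078054795 = THB 254,975,158.78.
The quoted forward undervalues AUD, so borrow AUD, convert to THB at spot, deposit the THB at 5.79%, and buy AUD forward at 16.5388 to cover the loan.
Profit = 254,975,158.78 − 250,325,748.76 = THB 4,649,410.

THB 4,649,410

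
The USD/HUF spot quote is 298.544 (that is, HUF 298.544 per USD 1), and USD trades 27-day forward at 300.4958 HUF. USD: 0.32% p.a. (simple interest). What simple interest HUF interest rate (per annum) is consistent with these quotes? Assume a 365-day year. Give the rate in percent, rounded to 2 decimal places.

T = 27/365 years.
CIP gives F = S · g_HUF/g_USD, so g_HUF/g_USD = 300.4958/298.544 = 1.0065377.
The USD side grows by 1 + 0.0032×27/365 = 1.0002367.
That pins the HUF growth at 1.0067759.
(1.0067759 − 1)/T = 0.091600, i.e. 9.16%.

9.16%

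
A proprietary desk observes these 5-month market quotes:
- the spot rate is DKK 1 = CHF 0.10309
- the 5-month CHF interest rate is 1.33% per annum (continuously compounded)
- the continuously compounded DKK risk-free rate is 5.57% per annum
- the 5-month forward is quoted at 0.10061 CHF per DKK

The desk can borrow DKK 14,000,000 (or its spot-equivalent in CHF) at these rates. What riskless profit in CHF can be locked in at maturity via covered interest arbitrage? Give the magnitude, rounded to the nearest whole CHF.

CHF 9,668

T = 5/12 years.
Invest the DKK and cover forward: 14,000,000 × 1.023479742 × 0.10061 = CHF 1,441,612.16.
Convert at spot and invest in CHF: 14,000,000 × 0.10309 × 1.00555705 = CHF 1,451,280.27.
The quoted forward undervalues DKK, so borrow DKK, convert to CHF at spot, deposit the CHF at 1.33%, and buy DKK forward at 0.10061 to cover the loan.
Arbitrage profit = |1,441,612.16 − 1,451,280.27| = CHF 9,668.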